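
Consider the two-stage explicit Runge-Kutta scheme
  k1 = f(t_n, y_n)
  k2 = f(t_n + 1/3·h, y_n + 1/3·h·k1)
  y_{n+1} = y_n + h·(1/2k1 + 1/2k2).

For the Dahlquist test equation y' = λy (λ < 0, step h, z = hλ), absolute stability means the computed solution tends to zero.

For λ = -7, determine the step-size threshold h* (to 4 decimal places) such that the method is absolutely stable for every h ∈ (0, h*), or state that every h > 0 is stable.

With y'=λy (z=hλ):
  k1=λy_n ⇒ h·k1=z·y_n;  k2=λ(1+1/3z)y_n ⇒ h·k2=z(1+1/3z)y_n
  y_{n+1}/y_n = 1 + 1/2z + 1/2z(1+1/3z) = 1 + z + 1/6z²
  ⇒ R(z) = 1 + z + 1/6z².

Solve |R(x)|<1 on ℝ⁻.
x=-0.58: |R|=0.4761
R=1: x+1/6x²=0 ⇒ x=−6=-6.0000; min R=1−1/(4·1/6)=-0.5000>−1
Confirm numerically:
  x=-4.685: |R|=0.02680 <1
  x=-3.898: |R|=0.36560 <1
  x=-3.311: |R|=0.48388 <1
  x=-2.839: |R|=0.49568 <1
  x=-6.593: |R|=1.65161 >1
  x=-6.268: |R|=1.27997 >1
  x=-6.173: |R|=1.17799 >1
So |R|<1 on (-6.0000, 0).

(-6.0000,0); λ=-7 ⇒ h* = (6)/7 = 0.8571.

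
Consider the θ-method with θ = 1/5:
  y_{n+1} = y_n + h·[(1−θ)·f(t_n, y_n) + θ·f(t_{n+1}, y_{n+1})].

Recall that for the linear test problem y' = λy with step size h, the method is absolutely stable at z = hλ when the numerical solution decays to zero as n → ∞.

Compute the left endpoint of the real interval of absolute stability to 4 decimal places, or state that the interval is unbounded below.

Test eqn y'=λy, z=hλ:
  y_{n+1} = y_n + z·[4/5·y_n + 1/5·y_{n+1}] ⇒ (1 − 1/5z)y_{n+1} = (1 + 4/5z)y_n
  ⇒ R(z) = (1 + 4/5z)/(1 − 1/5z).

Solve |R(x)|<1 on ℝ⁻.
x=-0.67: |R|=0.4092
R=−1: 1+4/5x = −1+1/5x ⇒ -3/5x=2 ⇒ x=2/(-3/5)=-3.3333
Confirm numerically:
  x=-2.823: |R|=0.80430 <1
  x=-2.467: |R|=0.65194 <1
  x=-1.799: |R|=0.32299 <1
  x=-3.911: |R|=1.19448 >1
  x=-3.410: |R|=1.02735 >1
Stable set (-3.3333, 0).

left endpoint -3.3333.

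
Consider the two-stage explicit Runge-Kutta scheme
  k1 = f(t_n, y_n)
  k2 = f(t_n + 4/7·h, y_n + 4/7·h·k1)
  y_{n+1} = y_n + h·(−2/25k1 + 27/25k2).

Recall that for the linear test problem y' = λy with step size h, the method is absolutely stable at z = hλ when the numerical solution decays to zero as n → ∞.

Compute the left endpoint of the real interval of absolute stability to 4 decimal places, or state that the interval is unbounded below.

z* = -1.6204.

Test eqn y'=λy, z=hλ:
  k1=λy_n ⇒ h·k1=z·y_n;  k2=λ(1+4/7z)y_n ⇒ h·k2=z(1+4/7z)y_n
  y_{n+1}/y_n = 1 − 2/25z + 27/25z(1+4/7z) = 1 + z + 108/175z²
  R(z) = 1 + z + 108/175z².

Solve |R(x)|<1 on ℝ⁻.
x=-0.45: |R|=0.6750
R=1: x+108/175x²=0 ⇒ x=−175/108=-1.6204; min R=1−1/(4·108/175)=0.5949>−1
Confirm numerically:
  x=-1.287: |R|=0.73522 <1
  x=-0.963: |R|=0.60932 <1
  x=-0.692: |R|=0.60353 <1
  x=-0.690: |R|=0.60382 <1
  x=-2.077: |R|=1.58531 >1
  x=-1.976: |R|=1.43368 >1
  x=-1.716: |R|=1.10127 >1
Interval (-1.6204, 0).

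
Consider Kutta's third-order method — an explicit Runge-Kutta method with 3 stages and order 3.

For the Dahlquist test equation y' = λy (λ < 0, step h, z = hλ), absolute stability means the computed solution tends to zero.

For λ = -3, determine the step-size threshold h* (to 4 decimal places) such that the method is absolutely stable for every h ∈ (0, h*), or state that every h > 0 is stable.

(-2.5127,0); λ=-3 ⇒ h* = 0.8376.

Set f=λy, z=hλ:
  order 3, 3-stage ⇒ R(z)=1+z+z^2/2+z^3/6
  (e.g. R(-0.41)=0.66256, |R|=0.66256)

Solve |R(x)|<1 on ℝ⁻.
x=-0.41: |R|=0.6626
|R(-2.11)|=0.4496 |R(-1.35)|=0.1512 |R(-1.04)|=0.3133
Bisect:
  x_lo=-3.2170 |R|=2.5912  x_hi=-0.3405 |R|=0.7109
  mid=-1.77873 |R|=0.13474 →hi
  mid=-2.49785 |R|=0.97567 →hi
  mid=-2.85741 |R|=1.66337 →lo
  mid=-2.67763 |R|=1.29241 →lo
  mid=-2.58774 |R|=1.12762 →lo
  mid=-2.54279 |R|=1.05009 →lo
  mid=-2.52032 |R|=1.01250 →lo
  mid=-2.50908 |R|=0.99399 →hi
  mid=-2.51470 |R|=1.00322 →lo
  mid=-2.51189 |R|=0.99860 →hi
  ...
  [-2.51277,-2.51259] ⇒ x*=-2.5127
So |R|<1 on (-2.5127, 0).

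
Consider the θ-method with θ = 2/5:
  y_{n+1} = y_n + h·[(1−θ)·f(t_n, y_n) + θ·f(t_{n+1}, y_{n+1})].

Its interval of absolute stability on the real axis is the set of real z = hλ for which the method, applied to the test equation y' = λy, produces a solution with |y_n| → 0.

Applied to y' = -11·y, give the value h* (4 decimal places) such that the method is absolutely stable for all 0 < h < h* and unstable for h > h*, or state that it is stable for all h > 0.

(-10.0000,0); λ=-11 ⇒ h* = (10)/11 = 0.9091.

On y'=λy, z=hλ:
  y_{n+1} = y_n + z·[3/5·y_n + 2/5·y_{n+1}] ⇒ (1 − 2/5z)y_{n+1} = (1 + 3/5z)y_n
  ⇒ R(z) = (1 + 3/5z)/(1 − 2/5z).

Solve |R(x)|<1 on ℝ⁻.
x=-1.12: |R|=0.2265
R=−1: 1+3/5x = −1+2/5x ⇒ -1/5x=2 ⇒ x=2/(-1/5)=-10.0000
Confirm numerically:
  x=-9.244: |R|=0.96781 <1
  x=-7.545: |R|=0.87780 <1
  x=-7.037: |R|=0.84466 <1
  x=-5.348: |R|=0.70362 <1
  x=-10.469: |R|=1.01808 >1
  x=-10.362: |R|=1.01407 >1
  x=-10.236: |R|=1.00927 >1
So |R|<1 on (-10.0000, 0).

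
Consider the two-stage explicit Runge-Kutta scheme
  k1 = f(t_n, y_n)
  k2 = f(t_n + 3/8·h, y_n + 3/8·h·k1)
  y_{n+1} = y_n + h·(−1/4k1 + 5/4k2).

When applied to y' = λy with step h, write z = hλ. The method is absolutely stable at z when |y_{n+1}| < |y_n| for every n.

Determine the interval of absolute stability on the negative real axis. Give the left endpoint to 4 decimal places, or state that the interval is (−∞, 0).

With y'=λy (z=hλ):
  k1=λy_n ⇒ h·k1=z·y_n;  k2=λ(1+3/8z)y_n ⇒ h·k2=z(1+3/8z)y_n
  y_{n+1}/y_n = 1 − 1/4z + 5/4z(1+3/8z) = 1 + z + 15/32z²
  ⇒ R(z) = 1 + z + 15/32z².

Boundary: |R(x)|=1, x<0.
x=-1.68: |R|=0.6430
R=1: x+15/32x²=0 ⇒ x=−32/15=-2.1333; min R=1−1/(4·15/32)=0.4667>−1
Confirm numerically:
  x=-1.824: |R|=0.73552 <1
  x=-1.754: |R|=0.68812 <1
  x=-1.592: |R|=0.59603 <1
  x=-1.389: |R|=0.51537 <1
  x=-2.616: |R|=1.59187 >1
  x=-2.386: |R|=1.28259 >1
  x=-2.336: |R|=1.22192 >1
So |R|<1 on (-2.1333, 0).

z∈(-2.1333,0).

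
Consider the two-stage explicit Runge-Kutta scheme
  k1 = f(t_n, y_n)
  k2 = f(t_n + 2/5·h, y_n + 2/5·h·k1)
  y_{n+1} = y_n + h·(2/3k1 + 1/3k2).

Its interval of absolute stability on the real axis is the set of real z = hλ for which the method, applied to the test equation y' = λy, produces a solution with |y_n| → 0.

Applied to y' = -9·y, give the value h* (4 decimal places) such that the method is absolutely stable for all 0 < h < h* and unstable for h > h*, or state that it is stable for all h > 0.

(-7.5000,0); λ=-9 ⇒ h* = (15/2)/9 = 0.8333.

Test eqn y'=λy, z=hλ:
  k1=λy_n ⇒ h·k1=z·y_n;  k2=λ(1+2/5z)y_n ⇒ h·k2=z(1+2/5z)y_n
  y_{n+1}/y_n = 1 + 2/3z + 1/3z(1+2/5z) = 1 + z + 2/15z²
  R(z) = 1 + z + 2/15z².

Need |R(x)|<1, x<0.
x=-0.71: |R|=0.3572
R=1: x+2/15x²=0 ⇒ x=−15/2=-7.5000; min R=1−1/(4·2/15)=-0.8750>−1
Confirm numerically:
  x=-6.255: |R|=0.03833 <1
  x=-6.181: |R|=0.08703 <1
  x=-4.687: |R|=0.75794 <1
  x=-7.921: |R|=1.44463 >1
  x=-7.815: |R|=1.32823 >1
  x=-7.629: |R|=1.13122 >1
Stable set (-7.5000, 0).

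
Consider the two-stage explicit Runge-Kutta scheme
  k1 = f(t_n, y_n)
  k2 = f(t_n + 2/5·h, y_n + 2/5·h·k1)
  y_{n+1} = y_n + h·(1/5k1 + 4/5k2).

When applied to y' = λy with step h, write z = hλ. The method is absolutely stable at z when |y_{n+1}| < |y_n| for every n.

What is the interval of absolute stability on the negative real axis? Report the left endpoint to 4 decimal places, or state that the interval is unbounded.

(-3.1250, 0).

Set f=λy, z=hλ:
  k1=λy_n ⇒ h·k1=z·y_n;  k2=λ(1+2/5z)y_n ⇒ h·k2=z(1+2/5z)y_n
  y_{n+1}/y_n = 1 + 1/5z + 4/5z(1+2/5z) = 1 + z + 8/25z²
  so R(z) = 1 + z + 8/25z².

Solve |R(x)|<1 on ℝ⁻.
x=-1.62: |R|=0.2198
R=1: x+8/25x²=0 ⇒ x=−25/8=-3.1250; min R=1−1/(4·8/25)=0.2188>−1
Confirm numerically:
  x=-2.693: |R|=0.62772 <1
  x=-2.281: |R|=0.38395 <1
  x=-1.658: |R|=0.22167 <1
  x=-3.684: |R|=1.65899 >1
  x=-3.422: |R|=1.32523 >1
  x=-3.316: |R|=1.20267 >1
Stable set (-3.1250, 0).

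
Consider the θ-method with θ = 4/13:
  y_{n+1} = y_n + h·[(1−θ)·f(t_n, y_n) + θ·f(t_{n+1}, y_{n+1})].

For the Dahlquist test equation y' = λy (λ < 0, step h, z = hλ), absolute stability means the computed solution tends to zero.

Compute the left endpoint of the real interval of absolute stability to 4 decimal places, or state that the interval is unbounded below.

Set f=λy, z=hλ:
  y_{n+1} = y_n + z·[9/13·y_n + 4/13·y_{n+1}] ⇒ (1 − 4/13z)y_{n+1} = (1 + 9/13z)y_n
  so R(z) = (1 + 9/13z)/(1 − 4/13z).

Boundary: |R(x)|=1, x<0.
x=-0.97: |R|=0.2530
R=−1: 1+9/13x = −1+4/13x ⇒ -5/13x=2 ⇒ x=2/(-5/13)=-5.2000
Confirm numerically:
  x=-4.063: |R|=0.80565 <1
  x=-3.619: |R|=0.71229 <1
  x=-3.240: |R|=0.62250 <1
  x=-5.777: |R|=1.07990 >1
  x=-5.557: |R|=1.05067 >1
Stable set (-5.2000, 0).

z* = -5.2000.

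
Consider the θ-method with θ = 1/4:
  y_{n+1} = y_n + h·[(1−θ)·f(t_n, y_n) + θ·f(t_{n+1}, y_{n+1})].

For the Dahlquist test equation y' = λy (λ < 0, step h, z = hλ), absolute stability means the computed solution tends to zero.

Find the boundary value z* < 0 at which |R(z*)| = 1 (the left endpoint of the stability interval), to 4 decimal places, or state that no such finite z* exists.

left endpoint -4.0000.

On y'=λy, z=hλ:
  y_{n+1} = y_n + z·[3/4·y_n + 1/4·y_{n+1}] ⇒ (1 − 1/4z)y_{n+1} = (1 + 3/4z)y_n
  so R(z) = (1 + 3/4z)/(1 − 1/4z).

Solve |R(x)|<1 on ℝ⁻.
x=-0.86: |R|=0.2922
R=−1: 1+3/4x = −1+1/4x ⇒ -1/2x=2 ⇒ x=2/(-1/2)=-4.0000
Confirm numerically:
  x=-3.611: |R|=0.89778 <1
  x=-3.362: |R|=0.82668 <1
  x=-2.613: |R|=0.58052 <1
  x=-1.977: |R|=0.32307 <1
  x=-4.596: |R|=1.13867 >1
  x=-4.227: |R|=1.05518 >1
Stable set (-4.0000, 0).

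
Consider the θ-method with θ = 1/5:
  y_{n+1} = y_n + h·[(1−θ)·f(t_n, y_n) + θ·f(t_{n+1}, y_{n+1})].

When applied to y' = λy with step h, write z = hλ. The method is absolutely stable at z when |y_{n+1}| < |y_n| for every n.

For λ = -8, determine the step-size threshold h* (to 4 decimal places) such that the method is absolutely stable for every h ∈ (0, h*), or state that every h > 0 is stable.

(-3.3333,0); λ=-8 ⇒ h* = (10/3)/8 = 0.4167.

With y'=λy (z=hλ):
  y_{n+1} = y_n + z·[4/5·y_n + 1/5·y_{n+1}] ⇒ (1 − 1/5z)y_{n+1} = (1 + 4/5z)y_n
  Hence R(z) = (1 + 4/5z)/(1 − 1/5z).

Find x<0 with |R(x)|<1.
x=-0.6: |R|=0.4643
R=−1: 1+4/5x = −1+1/5x ⇒ -3/5x=2 ⇒ x=2/(-3/5)=-3.3333
Confirm numerically:
  x=-2.538: |R|=0.68347 <1
  x=-2.236: |R|=0.54505 <1
  x=-1.627: |R|=0.22755 <1
  x=-3.878: |R|=1.18405 >1
  x=-3.597: |R|=1.09201 >1
  x=-3.592: |R|=1.09032 >1
Interval (-3.3333, 0).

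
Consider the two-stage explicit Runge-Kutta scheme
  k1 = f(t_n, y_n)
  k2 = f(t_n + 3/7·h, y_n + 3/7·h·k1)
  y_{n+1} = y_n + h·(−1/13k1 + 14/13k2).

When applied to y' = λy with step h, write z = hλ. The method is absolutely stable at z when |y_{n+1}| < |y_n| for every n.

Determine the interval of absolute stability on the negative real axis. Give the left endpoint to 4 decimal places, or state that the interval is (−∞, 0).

With y'=λy (z=hλ):
  k1=λy_n ⇒ h·k1=z·y_n;  k2=λ(1+3/7z)y_n ⇒ h·k2=z(1+3/7z)y_n
  y_{n+1}/y_n = 1 − 1/13z + 14/13z(1+3/7z) = 1 + z + 6/13z²
  Hence R(z) = 1 + z + 6/13z².

Need |R(x)|<1, x<0.
x=-0.38: |R|=0.6866
R=1: x+6/13x²=0 ⇒ x=−13/6=-2.1667; min R=1−1/(4·6/13)=0.4583>−1
Confirm numerically:
  x=-2.039: |R|=0.87986 <1
  x=-1.925: |R|=0.78529 <1
  x=-1.695: |R|=0.63101 <1
  x=-2.702: |R|=1.66760 >1
  x=-2.701: |R|=1.66611 >1
  x=-2.331: |R|=1.17680 >1
Stable set (-2.1667, 0).

(-2.1667, 0).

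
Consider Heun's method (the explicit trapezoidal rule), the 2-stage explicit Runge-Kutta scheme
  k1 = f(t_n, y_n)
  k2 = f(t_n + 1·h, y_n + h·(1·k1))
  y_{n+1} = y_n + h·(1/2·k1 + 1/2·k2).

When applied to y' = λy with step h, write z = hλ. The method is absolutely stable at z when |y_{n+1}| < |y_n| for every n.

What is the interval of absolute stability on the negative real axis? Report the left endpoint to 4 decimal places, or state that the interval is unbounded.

Set f=λy, z=hλ:
  order 2, 2-stage ⇒ R(z)=1+z+z^2/2
  (e.g. R(-1.14)=0.50980, |R|=0.50980)

Find x<0 with |R(x)|<1.
x=-1.14: |R|=0.5098
|R(-1.62)|=0.6922 |R(-1.37)|=0.5685 |R(-0.58)|=0.5882
Bisect:
  x_lo=-2.5544 |R|=1.7080  x_hi=-0.3680 |R|=0.6997
  mid=-1.46118 |R|=0.60634 →hi
  mid=-2.00776 |R|=1.00779 →lo
  mid=-1.73447 |R|=0.76972 →hi
  mid=-1.87112 |R|=0.87942 →hi
  mid=-1.93944 |R|=0.94127 →hi
  mid=-1.97360 |R|=0.97395 →hi
  mid=-1.99068 |R|=0.99073 →hi
  ...
  [-2.00002,-1.99989] ⇒ x*=-2.0000
Stable set (-2.0000, 0).

(-2.0000, 0).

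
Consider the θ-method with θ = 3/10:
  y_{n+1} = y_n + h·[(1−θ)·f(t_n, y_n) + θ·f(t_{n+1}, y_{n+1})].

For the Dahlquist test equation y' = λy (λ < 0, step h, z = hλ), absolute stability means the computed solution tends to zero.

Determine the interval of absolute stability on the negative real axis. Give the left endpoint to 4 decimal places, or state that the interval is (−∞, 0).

z∈(-5.0000,0).

With y'=λy (z=hλ):
  y_{n+1} = y_n + z·[7/10·y_n + 3/10·y_{n+1}] ⇒ (1 − 3/10z)y_{n+1} = (1 + 7/10z)y_n
  Hence R(z) = (1 + 7/10z)/(1 − 3/10z).

Need |R(x)|<1, x<0.
x=-0.5: |R|=0.5652
R=−1: 1+7/10x = −1+3/10x ⇒ -2/5x=2 ⇒ x=2/(-2/5)=-5.0000
Confirm numerically:
  x=-4.200: |R|=0.85841 <1
  x=-3.508: |R|=0.70922 <1
  x=-3.219: |R|=0.63758 <1
  x=-2.963: |R|=0.56864 <1
  x=-5.518: |R|=1.07803 >1
  x=-5.271: |R|=1.04199 >1
  x=-5.023: |R|=1.00367 >1
Stable set (-5.0000, 0).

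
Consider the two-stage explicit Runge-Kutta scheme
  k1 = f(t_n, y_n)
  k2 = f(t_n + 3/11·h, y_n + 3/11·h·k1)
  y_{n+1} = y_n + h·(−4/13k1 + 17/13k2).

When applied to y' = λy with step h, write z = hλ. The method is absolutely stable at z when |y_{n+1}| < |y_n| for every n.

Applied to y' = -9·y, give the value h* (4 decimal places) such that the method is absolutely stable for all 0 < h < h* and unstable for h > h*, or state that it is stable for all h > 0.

(-2.8039,0); λ=-9 ⇒ h* = (143/51)/9 = 0.3115.

On y'=λy, z=hλ:
  k1=λy_n ⇒ h·k1=z·y_n;  k2=λ(1+3/11z)y_n ⇒ h·k2=z(1+3/11z)y_n
  y_{n+1}/y_n = 1 − 4/13z + 17/13z(1+3/11z) = 1 + z + 51/143z²
  Hence R(z) = 1 + z + 51/143z².

Boundary: |R(x)|=1, x<0.
x=-0.92: |R|=0.3819
R=1: x+51/143x²=0 ⇒ x=−143/51=-2.8039; min R=1−1/(4·51/143)=0.2990>−1
Confirm numerically:
  x=-2.644: |R|=0.84920 <1
  x=-2.544: |R|=0.76417 <1
  x=-1.491: |R|=0.30185 <1
  x=-1.294: |R|=0.30318 <1
  x=-3.170: |R|=1.41387 >1
  x=-3.149: |R|=1.38755 >1
Interval (-2.8039, 0).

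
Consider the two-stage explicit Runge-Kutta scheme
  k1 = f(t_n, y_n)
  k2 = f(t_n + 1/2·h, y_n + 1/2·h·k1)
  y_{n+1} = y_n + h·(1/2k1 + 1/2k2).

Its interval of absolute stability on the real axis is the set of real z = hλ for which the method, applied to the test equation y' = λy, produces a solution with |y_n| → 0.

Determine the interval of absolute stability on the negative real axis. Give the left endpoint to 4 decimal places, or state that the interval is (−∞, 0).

z∈(-4.0000,0).

Set f=λy, z=hλ:
  k1=λy_n ⇒ h·k1=z·y_n;  k2=λ(1+1/2z)y_n ⇒ h·k2=z(1+1/2z)y_n
  y_{n+1}/y_n = 1 + 1/2z + 1/2z(1+1/2z) = 1 + z + 1/4z²
  ⇒ R(z) = 1 + z + 1/4z².

Find x<0 with |R(x)|<1.
x=-1.24: |R|=0.1444
R=1: x+1/4x²=0 ⇒ x=−4=-4.0000; min R=1−1/(4·1/4)=0.0000>−1
Confirm numerically:
  x=-3.332: |R|=0.44356 <1
  x=-2.705: |R|=0.12426 <1
  x=-2.500: |R|=0.06250 <1
  x=-2.390: |R|=0.03802 <1
  x=-4.358: |R|=1.39004 >1
  x=-4.275: |R|=1.29391 >1
Stable set (-4.0000, 0).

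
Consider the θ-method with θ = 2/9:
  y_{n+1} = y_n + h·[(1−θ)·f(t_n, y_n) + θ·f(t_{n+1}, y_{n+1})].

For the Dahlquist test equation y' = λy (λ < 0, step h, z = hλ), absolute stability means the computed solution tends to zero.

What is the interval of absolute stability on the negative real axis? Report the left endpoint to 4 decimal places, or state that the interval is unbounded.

(-3.6000, 0).

On y'=λy, z=hλ:
  y_{n+1} = y_n + z·[7/9·y_n + 2/9·y_{n+1}] ⇒ (1 − 2/9z)y_{n+1} = (1 + 7/9z)y_n
  ⇒ R(z) = (1 + 7/9z)/(1 − 2/9z).

Need |R(x)|<1, x<0.
x=-0.39: |R|=0.6411
R=−1: 1+7/9x = −1+2/9x ⇒ -5/9x=2 ⇒ x=2/(-5/9)=-3.6000
Confirm numerically:
  x=-3.186: |R|=0.86534 <1
  x=-2.335: |R|=0.53731 <1
  x=-1.663: |R|=0.21426 <1
  x=-4.187: |R|=1.16893 >1
  x=-3.677: |R|=1.02354 >1
Interval (-3.6000, 0).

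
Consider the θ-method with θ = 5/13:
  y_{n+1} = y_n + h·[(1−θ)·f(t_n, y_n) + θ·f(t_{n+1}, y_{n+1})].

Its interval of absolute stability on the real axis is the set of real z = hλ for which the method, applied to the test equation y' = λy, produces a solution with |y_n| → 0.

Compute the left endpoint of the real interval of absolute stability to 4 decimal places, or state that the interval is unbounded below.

On y'=λy, z=hλ:
  y_{n+1} = y_n + z·[8/13·y_n + 5/13·y_{n+1}] ⇒ (1 − 5/13z)y_{n+1} = (1 + 8/13z)y_n
  ⇒ R(z) = (1 + 8/13z)/(1 − 5/13z).

Need |R(x)|<1, x<0.
x=-1.16: |R|=0.1979
R=−1: 1+8/13x = −1+5/13x ⇒ -3/13x=2 ⇒ x=2/(-3/13)=-8.6667
Confirm numerically:
  x=-7.483: |R|=0.92956 <1
  x=-7.022: |R|=0.89744 <1
  x=-6.450: |R|=0.85304 <1
  x=-5.569: |R|=0.77248 <1
  x=-9.229: |R|=1.02852 >1
  x=-9.077: |R|=1.02108 >1
Stable set (-8.6667, 0).

left endpoint -8.6667.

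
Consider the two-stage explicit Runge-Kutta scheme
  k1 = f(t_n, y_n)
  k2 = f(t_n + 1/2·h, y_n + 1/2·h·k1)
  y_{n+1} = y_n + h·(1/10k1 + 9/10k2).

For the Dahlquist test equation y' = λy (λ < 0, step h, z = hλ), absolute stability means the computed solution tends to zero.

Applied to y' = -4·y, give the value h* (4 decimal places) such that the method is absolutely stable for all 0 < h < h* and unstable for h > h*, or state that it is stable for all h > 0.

On y'=λy, z=hλ:
  k1=λy_n ⇒ h·k1=z·y_n;  k2=λ(1+1/2z)y_n ⇒ h·k2=z(1+1/2z)y_n
  y_{n+1}/y_n = 1 + 1/10z + 9/10z(1+1/2z) = 1 + z + 9/20z²
  ⇒ R(z) = 1 + z + 9/20z².

Boundary: |R(x)|=1, x<0.
x=-1.27: |R|=0.4558
R=1: x+9/20x²=0 ⇒ x=−20/9=-2.2222; min R=1−1/(4·9/20)=0.4444>−1
Confirm numerically:
  x=-2.186: |R|=0.96437 <1
  x=-1.989: |R|=0.79125 <1
  x=-1.011: |R|=0.44895 <1
  x=-0.903: |R|=0.46393 <1
  x=-2.814: |R|=1.74937 >1
  x=-2.638: |R|=1.49357 >1
Interval (-2.2222, 0).

(-2.2222,0); λ=-4 ⇒ h* = (20/9)/4 = 0.5556.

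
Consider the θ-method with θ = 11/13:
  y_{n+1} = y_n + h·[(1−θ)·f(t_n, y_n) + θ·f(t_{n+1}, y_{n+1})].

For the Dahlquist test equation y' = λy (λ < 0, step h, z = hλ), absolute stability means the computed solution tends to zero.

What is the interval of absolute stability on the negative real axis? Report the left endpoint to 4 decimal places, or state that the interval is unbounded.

(−∞, 0) — no finite endpoint.

With y'=λy (z=hλ):
  y_{n+1} = y_n + z·[2/13·y_n + 11/13·y_{n+1}] ⇒ (1 − 11/13z)y_{n+1} = (1 + 2/13z)y_n
  R(z) = (1 + 2/13z)/(1 − 11/13z).

Need |R(x)|<1, x<0.
x=-1.33: |R|=0.3742
x=-2: |R|=0.2571
x=-10: |R|=0.0569
x=-100: |R|=0.1680
θ=11/13≥1/2 ⇒ |1+2/13x|<|1−11/13x| ∀x<0 ⇒ stable on all of ℝ⁻.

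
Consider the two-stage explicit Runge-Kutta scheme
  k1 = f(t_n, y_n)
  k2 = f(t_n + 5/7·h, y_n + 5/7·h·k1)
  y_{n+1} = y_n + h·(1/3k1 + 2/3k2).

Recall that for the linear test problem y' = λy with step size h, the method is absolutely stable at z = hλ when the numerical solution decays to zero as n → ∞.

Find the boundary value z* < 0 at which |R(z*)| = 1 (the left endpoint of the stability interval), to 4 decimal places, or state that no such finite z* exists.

z* = -2.1000.

Test eqn y'=λy, z=hλ:
  k1=λy_n ⇒ h·k1=z·y_n;  k2=λ(1+5/7z)y_n ⇒ h·k2=z(1+5/7z)y_n
  y_{n+1}/y_n = 1 + 1/3z + 2/3z(1+5/7z) = 1 + z + 10/21z²
  so R(z) = 1 + z + 10/21z².

Find x<0 with |R(x)|<1.
x=-1.2: |R|=0.4857
R=1: x+10/21x²=0 ⇒ x=−21/10=-2.1000; min R=1−1/(4·10/21)=0.4750>−1
Confirm numerically:
  x=-1.452: |R|=0.55195 <1
  x=-1.442: |R|=0.54817 <1
  x=-1.142: |R|=0.47903 <1
  x=-2.695: |R|=1.76358 >1
  x=-2.240: |R|=1.14933 >1
Stable set (-2.1000, 0).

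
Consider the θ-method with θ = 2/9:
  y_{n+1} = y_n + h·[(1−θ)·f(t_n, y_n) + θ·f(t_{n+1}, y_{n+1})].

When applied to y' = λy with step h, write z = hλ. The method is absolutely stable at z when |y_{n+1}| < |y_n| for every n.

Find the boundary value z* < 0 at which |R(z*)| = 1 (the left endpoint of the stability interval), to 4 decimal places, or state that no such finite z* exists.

Test eqn y'=λy, z=hλ:
  y_{n+1} = y_n + z·[7/9·y_n + 2/9·y_{n+1}] ⇒ (1 − 2/9z)y_{n+1} = (1 + 7/9z)y_n
  R(z) = (1 + 7/9z)/(1 − 2/9z).

Boundary: |R(x)|=1, x<0.
x=-0.98: |R|=0.1953
R=−1: 1+7/9x = −1+2/9x ⇒ -5/9x=2 ⇒ x=2/(-5/9)=-3.6000
Confirm numerically:
  x=-3.247: |R|=0.88608 <1
  x=-2.682: |R|=0.68045 <1
  x=-2.211: |R|=0.48257 <1
  x=-2.170: |R|=0.46402 <1
  x=-4.051: |R|=1.13186 >1
  x=-3.954: |R|=1.10468 >1
  x=-3.904: |R|=1.09043 >1
Interval (-3.6000, 0).

z* = -3.6000.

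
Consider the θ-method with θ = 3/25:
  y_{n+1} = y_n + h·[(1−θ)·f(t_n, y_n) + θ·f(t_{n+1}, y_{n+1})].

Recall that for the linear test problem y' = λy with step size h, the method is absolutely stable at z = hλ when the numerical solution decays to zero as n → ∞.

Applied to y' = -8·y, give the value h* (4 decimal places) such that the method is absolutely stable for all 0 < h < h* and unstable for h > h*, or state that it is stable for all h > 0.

(-2.6316,0); λ=-8 ⇒ h* = (50/19)/8 = 0.3289.

Test eqn y'=λy, z=hλ:
  y_{n+1} = y_n + z·[22/25·y_n + 3/25·y_{n+1}] ⇒ (1 − 3/25z)y_{n+1} = (1 + 22/25z)y_n
  so R(z) = (1 + 22/25z)/(1 − 3/25z).

Need |R(x)|<1, x<0.
x=-0.81: |R|=0.2618
R=−1: 1+22/25x = −1+3/25x ⇒ -19/25x=2 ⇒ x=2/(-19/25)=-2.6316
Confirm numerically:
  x=-2.273: |R|=0.78588 <1
  x=-2.110: |R|=0.68369 <1
  x=-1.750: |R|=0.44628 <1
  x=-1.662: |R|=0.38565 <1
  x=-3.194: |R|=1.30900 >1
  x=-2.870: |R|=1.13478 >1
  x=-2.697: |R|=1.03756 >1
So |R|<1 on (-2.6316, 0).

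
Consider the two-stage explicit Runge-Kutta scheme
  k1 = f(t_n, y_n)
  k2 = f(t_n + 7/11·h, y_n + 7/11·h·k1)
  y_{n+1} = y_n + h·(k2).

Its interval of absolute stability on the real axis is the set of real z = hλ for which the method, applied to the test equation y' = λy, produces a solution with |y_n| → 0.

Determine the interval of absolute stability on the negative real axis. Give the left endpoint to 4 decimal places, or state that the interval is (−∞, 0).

z∈(-1.5714,0).

With y'=λy (z=hλ):
  k1=λy_n ⇒ h·k1=z·y_n;  k2=λ(1+7/11z)y_n ⇒ h·k2=z(1+7/11z)y_n
  y_{n+1}/y_n = 1 + z(1+7/11z) = 1 + z + 7/11z²
  so R(z) = 1 + z + 7/11z².

Need |R(x)|<1, x<0.
x=-0.6: |R|=0.6291
R=1: x+7/11x²=0 ⇒ x=−11/7=-1.5714; min R=1−1/(4·7/11)=0.6071>−1
Confirm numerically:
  x=-1.473: |R|=0.90774 <1
  x=-1.407: |R|=0.85278 <1
  x=-1.012: |R|=0.63973 <1
  x=-1.706: |R|=1.14610 >1
  x=-1.641: |R|=1.07265 >1
Interval (-1.5714, 0).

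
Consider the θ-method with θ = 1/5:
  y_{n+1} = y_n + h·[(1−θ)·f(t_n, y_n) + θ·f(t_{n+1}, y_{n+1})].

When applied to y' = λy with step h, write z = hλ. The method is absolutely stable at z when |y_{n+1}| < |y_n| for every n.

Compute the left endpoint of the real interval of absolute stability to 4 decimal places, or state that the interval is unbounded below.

left endpoint -3.3333.

Set f=λy, z=hλ:
  y_{n+1} = y_n + z·[4/5·y_n + 1/5·y_{n+1}] ⇒ (1 − 1/5z)y_{n+1} = (1 + 4/5z)y_n
  R(z) = (1 + 4/5z)/(1 − 1/5z).

Find x<0 with |R(x)|<1.
x=-0.49: |R|=0.5537
R=−1: 1+4/5x = −1+1/5x ⇒ -3/5x=2 ⇒ x=2/(-3/5)=-3.3333
Confirm numerically:
  x=-3.102: |R|=0.91434 <1
  x=-3.083: |R|=0.90709 <1
  x=-1.456: |R|=0.12763 <1
  x=-3.562: |R|=1.08012 >1
  x=-3.409: |R|=1.02699 >1
So |R|<1 on (-3.3333, 0).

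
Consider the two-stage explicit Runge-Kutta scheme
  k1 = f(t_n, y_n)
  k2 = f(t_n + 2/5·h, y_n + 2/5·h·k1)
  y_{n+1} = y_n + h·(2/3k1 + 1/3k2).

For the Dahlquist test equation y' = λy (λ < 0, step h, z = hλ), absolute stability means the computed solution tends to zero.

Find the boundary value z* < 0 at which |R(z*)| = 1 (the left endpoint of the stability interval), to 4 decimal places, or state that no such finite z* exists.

Test eqn y'=λy, z=hλ:
  k1=λy_n ⇒ h·k1=z·y_n;  k2=λ(1+2/5z)y_n ⇒ h·k2=z(1+2/5z)y_n
  y_{n+1}/y_n = 1 + 2/3z + 1/3z(1+2/5z) = 1 + z + 2/15z²
  Hence R(z) = 1 + z + 2/15z².

Need |R(x)|<1, x<0.
x=-1.43: |R|=0.1573
R=1: x+2/15x²=0 ⇒ x=−15/2=-7.5000; min R=1−1/(4·2/15)=-0.8750>−1
Confirm numerically:
  x=-7.081: |R|=0.60441 <1
  x=-4.614: |R|=0.77547 <1
  x=-4.461: |R|=0.80760 <1
  x=-7.949: |R|=1.47588 >1
  x=-7.869: |R|=1.38715 >1
  x=-7.663: |R|=1.16654 >1
Stable set (-7.5000, 0).

left endpoint -7.5000.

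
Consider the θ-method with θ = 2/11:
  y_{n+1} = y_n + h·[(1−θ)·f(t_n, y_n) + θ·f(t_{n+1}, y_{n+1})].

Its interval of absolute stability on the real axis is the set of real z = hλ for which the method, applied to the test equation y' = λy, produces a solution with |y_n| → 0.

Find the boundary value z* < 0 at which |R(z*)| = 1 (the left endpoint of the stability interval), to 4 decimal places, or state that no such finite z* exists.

Set f=λy, z=hλ:
  y_{n+1} = y_n + z·[9/11·y_n + 2/11·y_{n+1}] ⇒ (1 − 2/11z)y_{n+1} = (1 + 9/11z)y_n
  ⇒ R(z) = (1 + 9/11z)/(1 − 2/11z).

Find x<0 with |R(x)|<1.
x=-0.72: |R|=0.3633
R=−1: 1+9/11x = −1+2/11x ⇒ -7/11x=2 ⇒ x=2/(-7/11)=-3.1429
Confirm numerically:
  x=-3.108: |R|=0.98583 <1
  x=-3.062: |R|=0.96695 <1
  x=-1.583: |R|=0.22921 <1
  x=-1.377: |R|=0.10128 <1
  x=-3.553: |R|=1.15857 >1
  x=-3.494: |R|=1.13665 >1
Interval (-3.1429, 0).

z* = -3.1429.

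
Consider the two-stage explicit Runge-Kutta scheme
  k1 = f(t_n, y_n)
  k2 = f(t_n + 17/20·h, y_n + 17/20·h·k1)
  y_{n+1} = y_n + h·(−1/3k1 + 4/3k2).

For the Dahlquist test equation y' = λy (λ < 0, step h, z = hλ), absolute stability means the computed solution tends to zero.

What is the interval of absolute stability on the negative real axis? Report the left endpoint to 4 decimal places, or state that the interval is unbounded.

With y'=λy (z=hλ):
  k1=λy_n ⇒ h·k1=z·y_n;  k2=λ(1+17/20z)y_n ⇒ h·k2=z(1+17/20z)y_n
  y_{n+1}/y_n = 1 − 1/3z + 4/3z(1+17/20z) = 1 + z + 17/15z²
  ⇒ R(z) = 1 + z + 17/15z².

Boundary: |R(x)|=1, x<0.
x=-1.74: |R|=2.6913
R=1: x+17/15x²=0 ⇒ x=−15/17=-0.8824; min R=1−1/(4·17/15)=0.7794>−1
Confirm numerically:
  x=-0.746: |R|=0.88472 <1
  x=-0.571: |R|=0.79851 <1
  x=-0.568: |R|=0.79764 <1
  x=-0.392: |R|=0.78215 <1
  x=-1.424: |R|=1.87415 >1
  x=-1.337: |R|=1.68891 >1
  x=-1.306: |R|=1.62705 >1
So |R|<1 on (-0.8824, 0).

z∈(-0.8824,0).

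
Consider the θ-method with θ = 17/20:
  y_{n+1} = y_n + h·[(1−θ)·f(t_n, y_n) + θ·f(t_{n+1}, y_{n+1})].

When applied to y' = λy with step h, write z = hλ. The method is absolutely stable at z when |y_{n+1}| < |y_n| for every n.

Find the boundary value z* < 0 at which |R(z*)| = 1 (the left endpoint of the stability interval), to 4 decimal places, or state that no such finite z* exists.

(−∞, 0) — no finite endpoint.

With y'=λy (z=hλ):
  y_{n+1} = y_n + z·[3/20·y_n + 17/20·y_{n+1}] ⇒ (1 − 17/20z)y_{n+1} = (1 + 3/20z)y_n
  so R(z) = (1 + 3/20z)/(1 − 17/20z).

Solve |R(x)|<1 on ℝ⁻.
x=-1.18: |R|=0.4109
x=-2: |R|=0.2593
x=-10: |R|=0.0526
x=-100: |R|=0.1628
θ=17/20≥1/2 ⇒ |1+3/20x|<|1−17/20x| ∀x<0 ⇒ unbounded interval.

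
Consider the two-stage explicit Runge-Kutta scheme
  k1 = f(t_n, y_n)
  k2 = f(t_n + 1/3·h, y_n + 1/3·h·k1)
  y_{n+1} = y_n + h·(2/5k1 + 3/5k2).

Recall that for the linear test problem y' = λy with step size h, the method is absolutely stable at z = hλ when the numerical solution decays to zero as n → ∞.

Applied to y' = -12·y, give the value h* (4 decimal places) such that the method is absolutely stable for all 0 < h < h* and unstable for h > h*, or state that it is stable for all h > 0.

With y'=λy (z=hλ):
  k1=λy_n ⇒ h·k1=z·y_n;  k2=λ(1+1/3z)y_n ⇒ h·k2=z(1+1/3z)y_n
  y_{n+1}/y_n = 1 + 2/5z + 3/5z(1+1/3z) = 1 + z + 1/5z²
  Hence R(z) = 1 + z + 1/5z².

Find x<0 with |R(x)|<1.
x=-0.67: |R|=0.4198
R=1: x+1/5x²=0 ⇒ x=−5=-5.0000; min R=1−1/(4·1/5)=-0.2500>−1
Confirm numerically:
  x=-4.251: |R|=0.36320 <1
  x=-3.871: |R|=0.12593 <1
  x=-3.014: |R|=0.19716 <1
  x=-5.222: |R|=1.23186 >1
  x=-5.053: |R|=1.05356 >1
Interval (-5.0000, 0).

(-5.0000,0); λ=-12 ⇒ h* = (5)/12 = 0.4167.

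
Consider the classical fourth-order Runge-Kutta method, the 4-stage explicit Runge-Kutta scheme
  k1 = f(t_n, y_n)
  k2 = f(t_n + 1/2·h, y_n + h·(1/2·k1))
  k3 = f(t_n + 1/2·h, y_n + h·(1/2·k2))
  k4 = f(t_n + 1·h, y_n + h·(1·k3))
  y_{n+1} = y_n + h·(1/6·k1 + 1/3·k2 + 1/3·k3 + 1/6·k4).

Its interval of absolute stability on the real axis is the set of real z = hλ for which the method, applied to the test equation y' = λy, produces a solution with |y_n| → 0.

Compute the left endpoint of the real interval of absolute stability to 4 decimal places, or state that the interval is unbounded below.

On y'=λy, z=hλ:
  order 4, 4-stage ⇒ R(z)=1+z+z^2/2+z^3/6+z^4/24
  (e.g. R(-0.45)=0.63777, |R|=0.63777)

Find x<0 with |R(x)|<1.
x=-0.45: |R|=0.6378
|R(-2.93)|=1.2410 |R(-2.14)|=0.3903 |R(-2.11)|=0.3763
Bisect:
  x_lo=-3.1423 |R|=1.6858  x_hi=-0.2038 |R|=0.8156
  mid=-1.67305 |R|=0.27245 →hi
  mid=-2.40766 |R|=0.56476 →hi
  mid=-2.77497 |R|=0.98455 →hi
  mid=-2.95863 |R|=1.29437 →lo
  mid=-2.86680 |R|=1.13000 →lo
  mid=-2.82089 |R|=1.05500 →lo
  mid=-2.79793 |R|=1.01922 →lo
  mid=-2.78645 |R|=1.00175 →lo
  mid=-2.78071 |R|=0.99311 →hi
  mid=-2.78358 |R|=0.99742 →hi
  ...
  [-2.78537,-2.78519] ⇒ x*=-2.7853
Interval (-2.7853, 0).

left endpoint -2.7853.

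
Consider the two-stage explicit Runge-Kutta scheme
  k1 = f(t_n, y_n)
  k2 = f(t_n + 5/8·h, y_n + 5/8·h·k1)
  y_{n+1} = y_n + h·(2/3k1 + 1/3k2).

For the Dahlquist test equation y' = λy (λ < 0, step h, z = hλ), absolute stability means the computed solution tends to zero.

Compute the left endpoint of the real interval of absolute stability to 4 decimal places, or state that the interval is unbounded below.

left endpoint -4.8000.

With y'=λy (z=hλ):
  k1=λy_n ⇒ h·k1=z·y_n;  k2=λ(1+5/8z)y_n ⇒ h·k2=z(1+5/8z)y_n
  y_{n+1}/y_n = 1 + 2/3z + 1/3z(1+5/8z) = 1 + z + 5/24z²
  R(z) = 1 + z + 5/24z².

Boundary: |R(x)|=1, x<0.
x=-1.65: |R|=0.0828
R=1: x+5/24x²=0 ⇒ x=−24/5=-4.8000; min R=1−1/(4·5/24)=-0.2000>−1
Confirm numerically:
  x=-4.200: |R|=0.47500 <1
  x=-3.555: |R|=0.07792 <1
  x=-3.132: |R|=0.08837 <1
  x=-2.946: |R|=0.13789 <1
  x=-5.241: |R|=1.48152 >1
  x=-5.208: |R|=1.44268 >1
Stable set (-4.8000, 0).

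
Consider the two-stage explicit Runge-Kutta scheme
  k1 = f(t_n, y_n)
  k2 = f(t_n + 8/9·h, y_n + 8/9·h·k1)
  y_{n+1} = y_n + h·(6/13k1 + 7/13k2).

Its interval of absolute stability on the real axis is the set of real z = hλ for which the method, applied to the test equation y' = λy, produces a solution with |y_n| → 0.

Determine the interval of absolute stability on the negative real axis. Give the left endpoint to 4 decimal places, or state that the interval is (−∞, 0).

Test eqn y'=λy, z=hλ:
  k1=λy_n ⇒ h·k1=z·y_n;  k2=λ(1+8/9z)y_n ⇒ h·k2=z(1+8/9z)y_n
  y_{n+1}/y_n = 1 + 6/13z + 7/13z(1+8/9z) = 1 + z + 56/117z²
  Hence R(z) = 1 + z + 56/117z².

Boundary: |R(x)|=1, x<0.
x=-1.48: |R|=0.5684
R=1: x+56/117x²=0 ⇒ x=−117/56=-2.0893; min R=1−1/(4·56/117)=0.4777>−1
Confirm numerically:
  x=-1.589: |R|=0.61951 <1
  x=-1.305: |R|=0.51012 <1
  x=-1.173: |R|=0.48556 <1
  x=-0.980: |R|=0.47968 <1
  x=-2.494: |R|=1.48311 >1
  x=-2.365: |R|=1.31210 >1
  x=-2.324: |R|=1.26108 >1
Stable set (-2.0893, 0).

(-2.0893, 0).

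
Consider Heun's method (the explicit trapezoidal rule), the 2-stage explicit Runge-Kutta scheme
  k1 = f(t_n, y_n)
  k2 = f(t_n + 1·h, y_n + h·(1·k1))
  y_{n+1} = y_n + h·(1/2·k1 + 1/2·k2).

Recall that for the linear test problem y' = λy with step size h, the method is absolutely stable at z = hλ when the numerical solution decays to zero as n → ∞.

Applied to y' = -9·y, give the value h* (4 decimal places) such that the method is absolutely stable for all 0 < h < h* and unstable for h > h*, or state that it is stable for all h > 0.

(-2.0000,0); λ=-9 ⇒ h* = 0.2222.

On y'=λy, z=hλ:
  order 2, 2-stage ⇒ R(z)=1+z+z^2/2
  (e.g. R(-1.75)=0.78125, |R|=0.78125)

Find x<0 with |R(x)|<1.
x=-1.75: |R|=0.7812
|R(-1.89)|=0.8960 |R(-1.63)|=0.6985 |R(-1.07)|=0.5025
Bisect:
  x_lo=-2.8038 |R|=2.1268  x_hi=-0.2024 |R|=0.8181
  mid=-1.50306 |R|=0.62654 →hi
  mid=-2.15342 |R|=1.16518 →lo
  mid=-1.82824 |R|=0.84299 →hi
  mid=-1.99083 |R|=0.99087 →hi
  mid=-2.07212 |R|=1.07472 →lo
  mid=-2.03148 |R|=1.03197 →lo
  mid=-2.01115 |R|=1.01121 →lo
  mid=-2.00099 |R|=1.00099 →lo
  mid=-1.99591 |R|=0.99592 →hi
  mid=-1.99845 |R|=0.99845 →hi
  ...
  [-2.00004,-1.99988] ⇒ x*=-2.0000
So |R|<1 on (-2.0000, 0).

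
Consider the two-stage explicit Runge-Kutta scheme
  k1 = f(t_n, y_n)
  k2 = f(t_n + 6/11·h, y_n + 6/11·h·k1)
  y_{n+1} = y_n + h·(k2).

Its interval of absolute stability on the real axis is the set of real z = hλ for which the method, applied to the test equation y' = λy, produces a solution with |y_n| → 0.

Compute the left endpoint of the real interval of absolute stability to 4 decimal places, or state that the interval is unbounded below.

Test eqn y'=λy, z=hλ:
  k1=λy_n ⇒ h·k1=z·y_n;  k2=λ(1+6/11z)y_n ⇒ h·k2=z(1+6/11z)y_n
  y_{n+1}/y_n = 1 + z(1+6/11z) = 1 + z + 6/11z²
  Hence R(z) = 1 + z + 6/11z².

Find x<0 with |R(x)|<1.
x=-0.66: |R|=0.5776
R=1: x+6/11x²=0 ⇒ x=−11/6=-1.8333; min R=1−1/(4·6/11)=0.5417>−1
Confirm numerically:
  x=-1.511: |R|=0.73434 <1
  x=-1.417: |R|=0.67821 <1
  x=-1.265: |R|=0.60785 <1
  x=-1.954: |R|=1.12861 >1
  x=-1.905: |R|=1.07447 >1
Interval (-1.8333, 0).

z* = -1.8333.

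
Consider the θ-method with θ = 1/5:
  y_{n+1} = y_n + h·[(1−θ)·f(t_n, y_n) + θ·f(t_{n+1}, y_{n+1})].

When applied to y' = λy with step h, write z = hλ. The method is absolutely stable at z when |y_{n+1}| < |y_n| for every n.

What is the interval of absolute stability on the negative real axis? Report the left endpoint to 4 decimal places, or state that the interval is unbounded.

z∈(-3.3333,0).

Set f=λy, z=hλ:
  y_{n+1} = y_n + z·[4/5·y_n + 1/5·y_{n+1}] ⇒ (1 − 1/5z)y_{n+1} = (1 + 4/5z)y_n
  R(z) = (1 + 4/5z)/(1 − 1/5z).

Find x<0 with |R(x)|<1.
x=-0.46: |R|=0.5788
R=−1: 1+4/5x = −1+1/5x ⇒ -3/5x=2 ⇒ x=2/(-3/5)=-3.3333
Confirm numerically:
  x=-2.695: |R|=0.75114 <1
  x=-2.059: |R|=0.45842 <1
  x=-1.755: |R|=0.29904 <1
  x=-1.536: |R|=0.17503 <1
  x=-3.547: |R|=1.07500 >1
  x=-3.525: |R|=1.06745 >1
Stable set (-3.3333, 0).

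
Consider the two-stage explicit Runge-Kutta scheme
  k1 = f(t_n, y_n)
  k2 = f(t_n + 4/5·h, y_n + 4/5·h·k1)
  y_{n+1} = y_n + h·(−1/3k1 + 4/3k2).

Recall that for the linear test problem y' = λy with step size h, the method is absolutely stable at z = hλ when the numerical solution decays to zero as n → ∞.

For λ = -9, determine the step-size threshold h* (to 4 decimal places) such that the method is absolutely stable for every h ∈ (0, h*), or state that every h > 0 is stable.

Test eqn y'=λy, z=hλ:
  k1=λy_n ⇒ h·k1=z·y_n;  k2=λ(1+4/5z)y_n ⇒ h·k2=z(1+4/5z)y_n
  y_{n+1}/y_n = 1 − 1/3z + 4/3z(1+4/5z) = 1 + z + 16/15z²
  R(z) = 1 + z + 16/15z².

Need |R(x)|<1, x<0.
x=-1.76: |R|=2.5441
R=1: x+16/15x²=0 ⇒ x=−15/16=-0.9375; min R=1−1/(4·16/15)=0.7656>−1
Confirm numerically:
  x=-0.687: |R|=0.81643 <1
  x=-0.569: |R|=0.77635 <1
  x=-0.555: |R|=0.77356 <1
  x=-0.446: |R|=0.76618 <1
  x=-1.447: |R|=1.78640 >1
  x=-1.145: |R|=1.25343 >1
  x=-1.012: |R|=1.08042 >1
Interval (-0.9375, 0).

(-0.9375,0); λ=-9 ⇒ h* = (15/16)/9 = 0.1042.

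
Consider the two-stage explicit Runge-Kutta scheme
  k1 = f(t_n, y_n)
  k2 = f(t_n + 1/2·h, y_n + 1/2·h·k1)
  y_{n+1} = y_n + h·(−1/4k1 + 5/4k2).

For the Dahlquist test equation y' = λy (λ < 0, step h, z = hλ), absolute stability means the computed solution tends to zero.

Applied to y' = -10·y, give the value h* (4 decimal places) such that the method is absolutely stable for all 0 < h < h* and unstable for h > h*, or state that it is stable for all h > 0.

(-1.6000,0); λ=-10 ⇒ h* = (8/5)/10 = 0.1600.

On y'=λy, z=hλ:
  k1=λy_n ⇒ h·k1=z·y_n;  k2=λ(1+1/2z)y_n ⇒ h·k2=z(1+1/2z)y_n
  y_{n+1}/y_n = 1 − 1/4z + 5/4z(1+1/2z) = 1 + z + 5/8z²
  so R(z) = 1 + z + 5/8z².

Find x<0 with |R(x)|<1.
x=-1.34: |R|=0.7823
R=1: x+5/8x²=0 ⇒ x=−8/5=-1.6000; min R=1−1/(4·5/8)=0.6000>−1
Confirm numerically:
  x=-1.404: |R|=0.82801 <1
  x=-1.114: |R|=0.66162 <1
  x=-0.802: |R|=0.60000 <1
  x=-2.183: |R|=1.79543 >1
  x=-1.938: |R|=1.40940 >1
  x=-1.861: |R|=1.30358 >1
Interval (-1.6000, 0).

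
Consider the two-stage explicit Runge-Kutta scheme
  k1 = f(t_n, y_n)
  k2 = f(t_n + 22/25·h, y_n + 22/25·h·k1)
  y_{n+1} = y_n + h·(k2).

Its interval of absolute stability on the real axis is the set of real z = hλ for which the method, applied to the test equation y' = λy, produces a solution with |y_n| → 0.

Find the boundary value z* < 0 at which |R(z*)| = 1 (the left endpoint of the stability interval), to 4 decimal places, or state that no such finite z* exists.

With y'=λy (z=hλ):
  k1=λy_n ⇒ h·k1=z·y_n;  k2=λ(1+22/25z)y_n ⇒ h·k2=z(1+22/25z)y_n
  y_{n+1}/y_n = 1 + z(1+22/25z) = 1 + z + 22/25z²
  ⇒ R(z) = 1 + z + 22/25z².

Boundary: |R(x)|=1, x<0.
x=-0.43: |R|=0.7327
R=1: x+22/25x²=0 ⇒ x=−25/22=-1.1364; min R=1−1/(4·22/25)=0.7159>−1
Confirm numerically:
  x=-1.077: |R|=0.94374 <1
  x=-0.880: |R|=0.80147 <1
  x=-0.822: |R|=0.77260 <1
  x=-0.508: |R|=0.71910 <1
  x=-1.673: |R|=1.79006 >1
  x=-1.631: |R|=1.70994 >1
  x=-1.388: |R|=1.30736 >1
Interval (-1.1364, 0).

left endpoint -1.1364.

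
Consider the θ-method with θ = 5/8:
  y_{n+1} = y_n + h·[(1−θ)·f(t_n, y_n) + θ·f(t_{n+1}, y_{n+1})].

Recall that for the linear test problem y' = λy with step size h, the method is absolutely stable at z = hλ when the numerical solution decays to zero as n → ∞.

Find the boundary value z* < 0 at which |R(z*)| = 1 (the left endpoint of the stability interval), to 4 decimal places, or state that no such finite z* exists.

unbounded; (−∞, 0).

Test eqn y'=λy, z=hλ:
  y_{n+1} = y_n + z·[3/8·y_n + 5/8·y_{n+1}] ⇒ (1 − 5/8z)y_{n+1} = (1 + 3/8z)y_n
  so R(z) = (1 + 3/8z)/(1 − 5/8z).

Need |R(x)|<1, x<0.
x=-0.68: |R|=0.5228
x=-2: |R|=0.1111
x=-10: |R|=0.3793
x=-100: |R|=0.5748
θ=5/8≥1/2 ⇒ |1+3/8x|<|1−5/8x| ∀x<0 ⇒ stable on all of ℝ⁻.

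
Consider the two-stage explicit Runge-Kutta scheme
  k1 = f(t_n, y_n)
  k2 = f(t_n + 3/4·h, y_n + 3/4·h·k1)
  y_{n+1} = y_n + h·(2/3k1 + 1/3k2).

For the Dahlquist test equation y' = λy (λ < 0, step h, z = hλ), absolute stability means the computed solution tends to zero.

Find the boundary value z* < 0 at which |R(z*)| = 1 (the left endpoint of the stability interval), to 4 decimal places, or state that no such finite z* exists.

left endpoint -4.0000.

Set f=λy, z=hλ:
  k1=λy_n ⇒ h·k1=z·y_n;  k2=λ(1+3/4z)y_n ⇒ h·k2=z(1+3/4z)y_n
  y_{n+1}/y_n = 1 + 2/3z + 1/3z(1+3/4z) = 1 + z + 1/4z²
  Hence R(z) = 1 + z + 1/4z².

Boundary: |R(x)|=1, x<0.
x=-1.42: |R|=0.0841
R=1: x+1/4x²=0 ⇒ x=−4=-4.0000; min R=1−1/(4·1/4)=0.0000>−1
Confirm numerically:
  x=-3.497: |R|=0.56025 <1
  x=-3.309: |R|=0.42837 <1
  x=-2.716: |R|=0.12816 <1
  x=-4.573: |R|=1.65508 >1
  x=-4.536: |R|=1.60782 >1
  x=-4.446: |R|=1.49573 >1
Stable set (-4.0000, 0).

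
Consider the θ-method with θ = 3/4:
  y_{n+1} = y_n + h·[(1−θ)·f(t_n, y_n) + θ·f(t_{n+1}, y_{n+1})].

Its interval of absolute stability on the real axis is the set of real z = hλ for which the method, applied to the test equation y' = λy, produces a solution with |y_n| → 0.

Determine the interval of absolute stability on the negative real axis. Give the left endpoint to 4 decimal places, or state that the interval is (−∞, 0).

Test eqn y'=λy, z=hλ:
  y_{n+1} = y_n + z·[1/4·y_n + 3/4·y_{n+1}] ⇒ (1 − 3/4z)y_{n+1} = (1 + 1/4z)y_n
  R(z) = (1 + 1/4z)/(1 − 3/4z).

Find x<0 with |R(x)|<1.
x=-0.73: |R|=0.5283
x=-2: |R|=0.2000
x=-10: |R|=0.1765
x=-100: |R|=0.3158
θ=3/4≥1/2 ⇒ |1+1/4x|<|1−3/4x| ∀x<0 ⇒ stable on all of ℝ⁻.

interval (−∞, 0).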